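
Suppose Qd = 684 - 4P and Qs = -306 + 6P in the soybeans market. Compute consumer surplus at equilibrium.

Equilibrium: 684 - 4P = -306 + 6P gives P* = 99, Q* = 288.
Demand choke price (Qd = 0): P = 171.
CS = ½(171 − 99)(288) = 10368.

Consumer surplus = 10368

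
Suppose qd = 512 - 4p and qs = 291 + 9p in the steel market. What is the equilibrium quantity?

Set qd = qs: 512 - 4p = 291 + 9p.
221 = 13p, so p* = 17.
q* = 512 − 4(17) = 444.

q* = 444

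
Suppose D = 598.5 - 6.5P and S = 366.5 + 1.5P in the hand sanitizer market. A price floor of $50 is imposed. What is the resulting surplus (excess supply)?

Surplus = 168

Equilibrium price would be P* = 29, so the floor at 50 binds.
At P = 50: D = 273.5, S = 441.5.
Surplus = 441.5 − 273.5 = 168.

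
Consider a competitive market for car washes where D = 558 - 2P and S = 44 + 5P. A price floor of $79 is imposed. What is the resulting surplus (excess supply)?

Equilibrium price would be P* = 514/7, so the floor at 79 binds.
At P = 79: D = 400, S = 439.
Surplus = 439 − 400 = 39.

Surplus = 39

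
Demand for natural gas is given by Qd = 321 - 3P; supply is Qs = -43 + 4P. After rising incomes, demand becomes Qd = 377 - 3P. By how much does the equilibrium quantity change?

ΔQ = 32

Original equilibrium: P* = 52, Q* = 165.
New equilibrium: 377 - 3P = -43 + 4P, so 420 = 7P and P' = 60; Q' = 377 − 3(60) = 197.
Change in quantity: 197 − 165 = 32.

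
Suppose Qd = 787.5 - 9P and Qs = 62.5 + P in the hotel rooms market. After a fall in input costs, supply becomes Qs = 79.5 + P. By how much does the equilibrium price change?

Original equilibrium: P* = 72.5, Q* = 135.
New equilibrium: 787.5 - 9P = 79.5 + P, so 708 = 10P and P' = 70.8; Q' = 787.5 − 9(70.8) = 150.3.
Change in price: 70.8 − 72.5 = -1.7.

ΔP = -1.7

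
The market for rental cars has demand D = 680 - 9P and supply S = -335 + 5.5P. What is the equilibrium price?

P* = 70

Set D = S: 680 - 9P = -335 + 5.5P.
1015 = 14.5P, so P* = 70.
Q* = 680 − 9(70) = 50.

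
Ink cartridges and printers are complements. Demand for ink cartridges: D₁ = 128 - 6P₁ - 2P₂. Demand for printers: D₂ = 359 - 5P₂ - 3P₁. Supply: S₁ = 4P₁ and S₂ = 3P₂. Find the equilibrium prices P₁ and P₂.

Market 1: 128 - 6P₁ - 2P₂ = 4P₁ → 10P₁ + 2P₂ = 128.
Market 2: 8P₂ + 3P₁ = 359.
Eliminating P₂: 8×(1) − 2×(2) gives 74P₁ = 306, so P₁ = 153/37.
Back-substitute into (2): P₂ = (359 − 3×153/37) / 8 = 1603/37.

P₁ = 153/37, P₂ = 1603/37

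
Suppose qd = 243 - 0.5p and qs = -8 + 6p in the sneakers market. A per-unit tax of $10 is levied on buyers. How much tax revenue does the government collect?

Pre-tax equilibrium: p* = 502/13, q* = 2908/13.
Tax on buyers shifts demand to qd = 243 − 0.5(p + 10) = 238 - 0.5p.
238 - 0.5p = -8 + 6p gives seller price ps = 492/13; buyers pay pb = 492/13 + 10 = 622/13.
New quantity: q = 243 − 0.5(622/13) = 2848/13.
Revenue = 10 × 2848/13 = 28480/13.

Tax revenue = 28480/13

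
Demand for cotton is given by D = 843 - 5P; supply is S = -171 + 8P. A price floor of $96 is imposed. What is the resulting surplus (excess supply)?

Equilibrium price would be P* = 78, so the floor at 96 binds.
At P = 96: D = 363, S = 597.
Surplus = 597 − 363 = 234.

Surplus = 234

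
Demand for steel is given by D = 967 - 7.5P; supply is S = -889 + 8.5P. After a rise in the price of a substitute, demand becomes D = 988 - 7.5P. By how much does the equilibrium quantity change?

Original equilibrium: P* = 116, Q* = 97.
New equilibrium: 988 - 7.5P = -889 + 8.5P, so 1877 = 16P and P' = 117.3125; Q' = 988 − 7.5(117.3125) = 108.15625.
Change in quantity: 108.15625 − 97 = 11.15625.

ΔQ = 11.15625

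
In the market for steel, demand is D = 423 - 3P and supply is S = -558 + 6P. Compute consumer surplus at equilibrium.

Consumer surplus = 1536

Equilibrium: 423 - 3P = -558 + 6P gives P* = 109, Q* = 96.
Demand choke price (D = 0): P = 141.
CS = ½(141 − 109)(96) = 1536.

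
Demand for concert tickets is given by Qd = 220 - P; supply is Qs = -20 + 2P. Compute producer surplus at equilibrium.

Equilibrium: 220 - P = -20 + 2P gives P* = 80, Q* = 140.
Supply starts at P = 10 (where Qs = 0).
PS = ½(80 − 10)(140) = 4900.

Producer surplus = 4900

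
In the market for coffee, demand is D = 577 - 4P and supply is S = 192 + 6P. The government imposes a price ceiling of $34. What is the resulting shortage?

Equilibrium price would be P* = 38.5, so the ceiling at 34 binds.
At P = 34: D = 577 − 4(34) = 441, S = 192 + 6(34) = 396.
Shortage = 441 − 396 = 45.

Shortage = 45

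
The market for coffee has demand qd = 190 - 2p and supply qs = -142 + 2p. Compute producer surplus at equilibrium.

Producer surplus = 144

Equilibrium: 190 - 2p = -142 + 2p gives p* = 83, q* = 24.
Supply starts at p = 71 (where qs = 0).
PS = ½(83 − 71)(24) = 144.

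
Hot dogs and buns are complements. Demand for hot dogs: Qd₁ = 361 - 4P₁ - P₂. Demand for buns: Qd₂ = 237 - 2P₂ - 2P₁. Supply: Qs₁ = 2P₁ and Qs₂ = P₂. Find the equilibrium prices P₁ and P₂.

Market 1: 361 - 4P₁ - P₂ = 2P₁ → 6P₁ + P₂ = 361.
Market 2: 3P₂ + 2P₁ = 237.
Eliminating P₂: 3×(1) − 1×(2) gives 16P₁ = 846, so P₁ = 52.875.
Back-substitute into (2): P₂ = (237 − 2×52.875) / 3 = 43.75.

P₁ = 52.875, P₂ = 43.75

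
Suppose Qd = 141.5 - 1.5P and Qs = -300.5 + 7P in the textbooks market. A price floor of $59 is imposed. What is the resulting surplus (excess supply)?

Equilibrium price would be P* = 52, so the floor at 59 binds.
At P = 59: Qd = 53, Qs = 112.5.
Surplus = 112.5 − 53 = 59.5.

Surplus = 59.5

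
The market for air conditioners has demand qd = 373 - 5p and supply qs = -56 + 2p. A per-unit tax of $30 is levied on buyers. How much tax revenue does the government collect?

Tax revenue = 4980/7

Pre-tax equilibrium: p* = 429/7, q* = 466/7.
Tax on buyers shifts demand to qd = 373 − 5(p + 30) = 223 - 5p.
223 - 5p = -56 + 2p gives seller price ps = 279/7; buyers pay pb = 279/7 + 30 = 489/7.
New quantity: q = 373 − 5(489/7) = 166/7.
Revenue = 30 × 166/7 = 4980/7.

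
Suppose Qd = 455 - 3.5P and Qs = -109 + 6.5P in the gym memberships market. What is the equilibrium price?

P* = 56.4

Set Qd = Qs: 455 - 3.5P = -109 + 6.5P.
564 = 10P, so P* = 56.4.
Q* = 455 − 3.5(56.4) = 257.6.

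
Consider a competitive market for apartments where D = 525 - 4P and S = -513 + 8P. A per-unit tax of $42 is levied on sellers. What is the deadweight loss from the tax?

Pre-tax equilibrium: P* = 86.5, Q* = 179.
Tax on sellers shifts supply to S = -513 + 8(P − 42) = -849 + 8P.
525 - 4P = -849 + 8P gives buyer price Pb = 114.5; sellers receive Ps = 114.5 − 42 = 72.5.
New quantity: Q = 525 − 4(114.5) = 67.
DWL = ½ × 42 × (179 − 67) = 2352.

Deadweight loss = 2352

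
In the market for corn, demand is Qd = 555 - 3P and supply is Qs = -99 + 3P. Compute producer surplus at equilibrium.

Producer surplus = 8664

Equilibrium: 555 - 3P = -99 + 3P gives P* = 109, Q* = 228.
Supply starts at P = 33 (where Qs = 0).
PS = ½(109 − 33)(228) = 8664.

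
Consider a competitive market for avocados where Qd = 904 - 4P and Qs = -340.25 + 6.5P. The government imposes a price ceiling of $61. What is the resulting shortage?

Shortage = 603.75

Equilibrium price would be P* = 118.5, so the ceiling at 61 binds.
At P = 61: Qd = 904 − 4(61) = 660, Qs = -340.25 + 6.5(61) = 56.25.
Shortage = 660 − 56.25 = 603.75.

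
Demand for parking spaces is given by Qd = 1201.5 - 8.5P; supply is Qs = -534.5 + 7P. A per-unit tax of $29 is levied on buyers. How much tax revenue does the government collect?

Tax revenue = 248443/62

Pre-tax equilibrium: P* = 112, Q* = 249.5.
Tax on buyers shifts demand to Qd = 1201.5 − 8.5(P + 29) = 955 - 8.5P.
955 - 8.5P = -534.5 + 7P gives seller price Ps = 2979/31; buyers pay Pb = 2979/31 + 29 = 3878/31.
New quantity: Q = 1201.5 − 8.5(3878/31) = 8567/62.
Revenue = 29 × 8567/62 = 248443/62.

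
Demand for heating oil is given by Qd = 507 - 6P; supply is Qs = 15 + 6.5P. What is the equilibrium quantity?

Set Qd = Qs: 507 - 6P = 15 + 6.5P.
492 = 12.5P, so P* = 39.36.
Q* = 507 − 6(39.36) = 270.84.

Q* = 270.84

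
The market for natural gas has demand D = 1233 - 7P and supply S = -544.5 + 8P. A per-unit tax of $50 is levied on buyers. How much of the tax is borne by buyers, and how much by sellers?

Buyers bear 80/3, sellers bear 70/3

Pre-tax equilibrium: P* = 118.5, Q* = 403.5.
Tax on buyers shifts demand to D = 1233 − 7(P + 50) = 883 - 7P.
883 - 7P = -544.5 + 8P gives seller price Ps = 571/6; buyers pay Pb = 571/6 + 50 = 871/6.
New quantity: Q = 1233 − 7(871/6) = 1301/6.
Buyer burden = 871/6 − 118.5 = 80/3; seller burden = 118.5 − 571/6 = 70/3.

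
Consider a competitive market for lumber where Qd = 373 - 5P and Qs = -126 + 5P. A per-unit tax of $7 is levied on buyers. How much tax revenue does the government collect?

Pre-tax equilibrium: P* = 49.9, Q* = 123.5.
Tax on buyers shifts demand to Qd = 373 − 5(P + 7) = 338 - 5P.
338 - 5P = -126 + 5P gives seller price Ps = 46.4; buyers pay Pb = 46.4 + 7 = 53.4.
New quantity: Q = 373 − 5(53.4) = 106.
Revenue = 7 × 106 = 742.

Tax revenue = 742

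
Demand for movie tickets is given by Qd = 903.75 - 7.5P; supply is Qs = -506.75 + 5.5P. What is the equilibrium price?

Set Qd = Qs: 903.75 - 7.5P = -506.75 + 5.5P.
1410.5 = 13P, so P* = 108.5.
Q* = 903.75 − 7.5(108.5) = 90.

P* = 108.5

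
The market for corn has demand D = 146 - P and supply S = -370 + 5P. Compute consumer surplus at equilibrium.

Consumer surplus = 1800

Equilibrium: 146 - P = -370 + 5P gives P* = 86, Q* = 60.
Demand choke price (D = 0): P = 146.
CS = ½(146 − 86)(60) = 1800.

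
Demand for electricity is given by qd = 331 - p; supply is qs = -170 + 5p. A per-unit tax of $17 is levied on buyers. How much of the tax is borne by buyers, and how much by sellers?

Buyers bear 85/6, sellers bear 17/6

Pre-tax equilibrium: p* = 83.5, q* = 247.5.
Tax on buyers shifts demand to qd = 331 − 1(p + 17) = 314 - p.
314 - p = -170 + 5p gives seller price ps = 242/3; buyers pay pb = 242/3 + 17 = 293/3.
New quantity: q = 331 − 1(293/3) = 700/3.
Buyer burden = 293/3 − 83.5 = 85/6; seller burden = 83.5 − 242/3 = 17/6.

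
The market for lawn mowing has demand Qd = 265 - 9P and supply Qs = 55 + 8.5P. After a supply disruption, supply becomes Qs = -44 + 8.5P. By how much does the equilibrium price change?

ΔP = 198/35

Original equilibrium: P* = 12, Q* = 157.
New equilibrium: 265 - 9P = -44 + 8.5P, so 309 = 17.5P and P' = 618/35; Q' = 265 − 9(618/35) = 3713/35.
Change in price: 618/35 − 12 = 198/35.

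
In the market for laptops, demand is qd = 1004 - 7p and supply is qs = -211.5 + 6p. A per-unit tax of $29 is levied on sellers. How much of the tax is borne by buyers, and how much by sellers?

Buyers bear 174/13, sellers bear 203/13

Pre-tax equilibrium: p* = 93.5, q* = 349.5.
Tax on sellers shifts supply to qs = -211.5 + 6(p − 29) = -385.5 + 6p.
1004 - 7p = -385.5 + 6p gives buyer price pb = 2779/26; sellers receive ps = 2779/26 − 29 = 2025/26.
New quantity: q = 1004 − 7(2779/26) = 6651/26.
Buyer burden = 2779/26 − 93.5 = 174/13; seller burden = 93.5 − 2025/26 = 203/13.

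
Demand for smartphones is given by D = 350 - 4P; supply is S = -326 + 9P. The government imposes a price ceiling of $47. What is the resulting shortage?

Equilibrium price would be P* = 52, so the ceiling at 47 binds.
At P = 47: D = 350 − 4(47) = 162, S = -326 + 9(47) = 97.
Shortage = 162 − 97 = 65.

Shortage = 65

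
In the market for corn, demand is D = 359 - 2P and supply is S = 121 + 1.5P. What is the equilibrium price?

Set D = S: 359 - 2P = 121 + 1.5P.
238 = 3.5P, so P* = 68.
Q* = 359 − 2(68) = 223.

P* = 68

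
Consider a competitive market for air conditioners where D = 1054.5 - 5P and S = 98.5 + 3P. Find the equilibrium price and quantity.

Set D = S: 1054.5 - 5P = 98.5 + 3P.
956 = 8P, so P* = 119.5.
Q* = 1054.5 − 5(119.5) = 457.

P* = 119.5, Q* = 457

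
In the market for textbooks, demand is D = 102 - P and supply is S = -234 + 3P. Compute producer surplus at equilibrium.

Equilibrium: 102 - P = -234 + 3P gives P* = 84, Q* = 18.
Supply starts at P = 78 (where S = 0).
PS = ½(84 − 78)(18) = 54.

Producer surplus = 54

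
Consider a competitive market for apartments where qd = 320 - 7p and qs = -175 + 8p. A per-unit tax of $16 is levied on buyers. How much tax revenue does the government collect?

Tax revenue = 7024/15

Pre-tax equilibrium: p* = 33, q* = 89.
Tax on buyers shifts demand to qd = 320 − 7(p + 16) = 208 - 7p.
208 - 7p = -175 + 8p gives seller price ps = 383/15; buyers pay pb = 383/15 + 16 = 623/15.
New quantity: q = 320 − 7(623/15) = 439/15.
Revenue = 16 × 439/15 = 7024/15.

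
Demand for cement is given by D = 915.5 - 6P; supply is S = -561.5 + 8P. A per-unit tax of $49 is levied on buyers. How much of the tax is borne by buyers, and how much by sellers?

Pre-tax equilibrium: P* = 105.5, Q* = 282.5.
Tax on buyers shifts demand to D = 915.5 − 6(P + 49) = 621.5 - 6P.
621.5 - 6P = -561.5 + 8P gives seller price Ps = 84.5; buyers pay Pb = 84.5 + 49 = 133.5.
New quantity: Q = 915.5 − 6(133.5) = 114.5.
Buyer burden = 133.5 − 105.5 = 28; seller burden = 105.5 − 84.5 = 21.

Buyers bear $28, sellers bear $21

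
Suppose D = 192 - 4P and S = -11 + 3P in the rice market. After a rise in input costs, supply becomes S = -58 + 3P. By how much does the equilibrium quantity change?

Original equilibrium: P* = 29, Q* = 76.
New equilibrium: 192 - 4P = -58 + 3P, so 250 = 7P and P' = 250/7; Q' = 192 − 4(250/7) = 344/7.
Change in quantity: 344/7 − 76 = -188/7.

ΔQ = -188/7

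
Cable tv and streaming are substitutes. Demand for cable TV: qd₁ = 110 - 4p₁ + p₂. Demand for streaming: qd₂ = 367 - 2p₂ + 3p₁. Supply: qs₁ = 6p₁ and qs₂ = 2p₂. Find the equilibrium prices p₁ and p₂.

Market 1: 110 - 4p₁ + p₂ = 6p₁ → 10p₁ - p₂ = 110.
Market 2: 4p₂ - 3p₁ = 367.
Eliminating p₂: 4×(1) + 1×(2) gives 37p₁ = 807, so p₁ = 807/37.
Back-substitute into (2): p₂ = (367 + 3×807/37) / 4 = 4000/37.

p₁ = 807/37, p₂ = 4000/37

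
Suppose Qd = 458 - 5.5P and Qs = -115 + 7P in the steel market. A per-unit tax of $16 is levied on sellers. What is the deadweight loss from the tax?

Deadweight loss = 394.24

Pre-tax equilibrium: P* = 45.84, Q* = 205.88.
Tax on sellers shifts supply to Qs = -115 + 7(P − 16) = -227 + 7P.
458 - 5.5P = -227 + 7P gives buyer price Pb = 54.8; sellers receive Ps = 54.8 − 16 = 38.8.
New quantity: Q = 458 − 5.5(54.8) = 156.6.
DWL = ½ × 16 × (205.88 − 156.6) = 394.24.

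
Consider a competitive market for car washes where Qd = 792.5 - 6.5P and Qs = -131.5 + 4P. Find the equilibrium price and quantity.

Set Qd = Qs: 792.5 - 6.5P = -131.5 + 4P.
924 = 10.5P, so P* = 88.
Q* = 792.5 − 6.5(88) = 220.5.

P* = 88, Q* = 220.5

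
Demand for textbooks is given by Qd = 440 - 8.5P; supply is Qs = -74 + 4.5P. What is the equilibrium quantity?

Set Qd = Qs: 440 - 8.5P = -74 + 4.5P.
514 = 13P, so P* = 514/13.
Q* = 440 − 8.5(514/13) = 1351/13.

Q* = 1351/13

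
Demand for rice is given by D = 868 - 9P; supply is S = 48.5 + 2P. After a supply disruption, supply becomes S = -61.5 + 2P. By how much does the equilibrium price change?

ΔP = 10

Original equilibrium: P* = 74.5, Q* = 197.5.
New equilibrium: 868 - 9P = -61.5 + 2P, so 929.5 = 11P and P' = 84.5; Q' = 868 − 9(84.5) = 107.5.
Change in price: 84.5 − 74.5 = 10.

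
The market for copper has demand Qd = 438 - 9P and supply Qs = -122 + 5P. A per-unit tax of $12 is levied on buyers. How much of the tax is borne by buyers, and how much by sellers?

Buyers bear 30/7, sellers bear 54/7

Pre-tax equilibrium: P* = 40, Q* = 78.
Tax on buyers shifts demand to Qd = 438 − 9(P + 12) = 330 - 9P.
330 - 9P = -122 + 5P gives seller price Ps = 226/7; buyers pay Pb = 226/7 + 12 = 310/7.
New quantity: Q = 438 − 9(310/7) = 276/7.
Buyer burden = 310/7 − 40 = 30/7; seller burden = 40 − 226/7 = 54/7.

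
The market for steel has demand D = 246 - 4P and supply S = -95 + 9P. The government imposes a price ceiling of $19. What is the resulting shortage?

Shortage = 94

Equilibrium price would be P* = 341/13, so the ceiling at 19 binds.
At P = 19: D = 246 − 4(19) = 170, S = -95 + 9(19) = 76.
Shortage = 170 − 76 = 94.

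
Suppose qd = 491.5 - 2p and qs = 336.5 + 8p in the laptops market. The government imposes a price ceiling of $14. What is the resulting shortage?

Equilibrium price would be p* = 15.5, so the ceiling at 14 binds.
At p = 14: qd = 491.5 − 2(14) = 463.5, qs = 336.5 + 8(14) = 448.5.
Shortage = 463.5 − 448.5 = 15.

Shortage = 15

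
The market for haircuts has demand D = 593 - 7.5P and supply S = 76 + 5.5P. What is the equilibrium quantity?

Q* = 7663/26

Set D = S: 593 - 7.5P = 76 + 5.5P.
517 = 13P, so P* = 517/13.
Q* = 593 − 7.5(517/13) = 7663/26.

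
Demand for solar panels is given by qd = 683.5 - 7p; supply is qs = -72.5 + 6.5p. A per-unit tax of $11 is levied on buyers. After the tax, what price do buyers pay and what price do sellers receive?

Buyers pay 1655/27, sellers receive 1358/27

Pre-tax equilibrium: p* = 56, q* = 291.5.
Tax on buyers shifts demand to qd = 683.5 − 7(p + 11) = 606.5 - 7p.
606.5 - 7p = -72.5 + 6.5p gives seller price ps = 1358/27; buyers pay pb = 1358/27 + 11 = 1655/27.
New quantity: q = 683.5 − 7(1655/27) = 13739/54.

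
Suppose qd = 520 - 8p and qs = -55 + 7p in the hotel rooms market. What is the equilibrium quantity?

q* = 640/3

Set qd = qs: 520 - 8p = -55 + 7p.
575 = 15p, so p* = 115/3.
q* = 520 − 8(115/3) = 640/3.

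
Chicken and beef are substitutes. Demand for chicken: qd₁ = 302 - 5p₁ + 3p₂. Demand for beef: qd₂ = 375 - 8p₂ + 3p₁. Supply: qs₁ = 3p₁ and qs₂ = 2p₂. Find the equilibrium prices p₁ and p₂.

Market 1: 302 - 5p₁ + 3p₂ = 3p₁ → 8p₁ - 3p₂ = 302.
Market 2: 10p₂ - 3p₁ = 375.
Eliminating p₂: 10×(1) + 3×(2) gives 71p₁ = 4145, so p₁ = 4145/71.
Back-substitute into (2): p₂ = (375 + 3×4145/71) / 10 = 3906/71.

p₁ = 4145/71, p₂ = 3906/71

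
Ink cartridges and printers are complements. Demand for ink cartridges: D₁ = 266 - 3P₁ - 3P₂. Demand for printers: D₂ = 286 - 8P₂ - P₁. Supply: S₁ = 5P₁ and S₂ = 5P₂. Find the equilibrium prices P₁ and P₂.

P₁ = 2600/101, P₂ = 2022/101

Market 1: 266 - 3P₁ - 3P₂ = 5P₁ → 8P₁ + 3P₂ = 266.
Market 2: 13P₂ + P₁ = 286.
Eliminating P₂: 13×(1) − 3×(2) gives 101P₁ = 2600, so P₁ = 2600/101.
Back-substitute into (2): P₂ = (286 − 1×2600/101) / 13 = 2022/101.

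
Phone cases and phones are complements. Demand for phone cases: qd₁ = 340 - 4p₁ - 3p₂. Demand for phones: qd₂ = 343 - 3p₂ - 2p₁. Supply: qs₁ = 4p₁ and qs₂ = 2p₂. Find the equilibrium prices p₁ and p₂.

Market 1: 340 - 4p₁ - 3p₂ = 4p₁ → 8p₁ + 3p₂ = 340.
Market 2: 5p₂ + 2p₁ = 343.
Eliminating p₂: 5×(1) − 3×(2) gives 34p₁ = 671, so p₁ = 671/34.
Back-substitute into (2): p₂ = (343 − 2×671/34) / 5 = 1032/17.

p₁ = 671/34, p₂ = 1032/17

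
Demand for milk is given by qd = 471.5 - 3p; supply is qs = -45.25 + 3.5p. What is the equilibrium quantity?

Set qd = qs: 471.5 - 3p = -45.25 + 3.5p.
516.75 = 6.5p, so p* = 79.5.
q* = 471.5 − 3(79.5) = 233.

q* = 233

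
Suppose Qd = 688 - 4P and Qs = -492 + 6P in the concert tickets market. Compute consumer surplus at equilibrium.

Equilibrium: 688 - 4P = -492 + 6P gives P* = 118, Q* = 216.
Demand choke price (Qd = 0): P = 172.
CS = ½(172 − 118)(216) = 5832.

Consumer surplus = 5832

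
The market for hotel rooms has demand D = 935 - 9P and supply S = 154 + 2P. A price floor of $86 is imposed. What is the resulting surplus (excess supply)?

Equilibrium price would be P* = 71, so the floor at 86 binds.
At P = 86: D = 161, S = 326.
Surplus = 326 − 161 = 165.

Surplus = 165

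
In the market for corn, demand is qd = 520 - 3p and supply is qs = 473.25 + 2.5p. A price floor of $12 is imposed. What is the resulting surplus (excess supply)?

Equilibrium price would be p* = 8.5, so the floor at 12 binds.
At p = 12: qd = 484, qs = 503.25.
Surplus = 503.25 − 484 = 19.25.

Surplus = 19.25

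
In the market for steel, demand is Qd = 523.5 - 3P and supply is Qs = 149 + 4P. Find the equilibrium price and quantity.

P* = 53.5, Q* = 363

Set Qd = Qs: 523.5 - 3P = 149 + 4P.
374.5 = 7P, so P* = 53.5.
Q* = 523.5 − 3(53.5) = 363.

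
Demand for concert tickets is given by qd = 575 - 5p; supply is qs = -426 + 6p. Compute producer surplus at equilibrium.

Producer surplus = 1200

Equilibrium: 575 - 5p = -426 + 6p gives p* = 91, q* = 120.
Supply starts at p = 71 (where qs = 0).
PS = ½(91 − 71)(120) = 1200.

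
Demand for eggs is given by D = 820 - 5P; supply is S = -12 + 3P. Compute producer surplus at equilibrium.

Equilibrium: 820 - 5P = -12 + 3P gives P* = 104, Q* = 300.
Supply starts at P = 4 (where S = 0).
PS = ½(104 − 4)(300) = 15000.

Producer surplus = 15000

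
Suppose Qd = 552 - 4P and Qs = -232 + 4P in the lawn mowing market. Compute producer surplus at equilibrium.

Equilibrium: 552 - 4P = -232 + 4P gives P* = 98, Q* = 160.
Supply starts at P = 58 (where Qs = 0).
PS = ½(98 − 58)(160) = 3200.

Producer surplus = 3200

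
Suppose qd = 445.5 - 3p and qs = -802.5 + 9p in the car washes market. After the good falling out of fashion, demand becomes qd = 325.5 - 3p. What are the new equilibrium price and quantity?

p' = 94, q' = 43.5

Original equilibrium: p* = 104, q* = 133.5.
New equilibrium: 325.5 - 3p = -802.5 + 9p, so 1128 = 12p and p' = 94; q' = 325.5 − 3(94) = 43.5.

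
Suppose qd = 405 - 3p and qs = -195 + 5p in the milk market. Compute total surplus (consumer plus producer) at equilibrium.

Total surplus = 8640

Equilibrium: 405 - 3p = -195 + 5p gives p* = 75, q* = 180.
Demand choke price: p = 135; supply starts at p = 39.
CS = ½(135 − 75)(180) = 5400; PS = ½(75 − 39)(180) = 3240.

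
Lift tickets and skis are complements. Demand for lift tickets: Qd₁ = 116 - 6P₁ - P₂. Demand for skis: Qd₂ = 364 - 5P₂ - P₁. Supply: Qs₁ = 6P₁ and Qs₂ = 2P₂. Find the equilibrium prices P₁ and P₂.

P₁ = 448/83, P₂ = 4252/83

Market 1: 116 - 6P₁ - P₂ = 6P₁ → 12P₁ + P₂ = 116.
Market 2: 7P₂ + P₁ = 364.
Eliminating P₂: 7×(1) − 1×(2) gives 83P₁ = 448, so P₁ = 448/83.
Back-substitute into (2): P₂ = (364 − 1×448/83) / 7 = 4252/83.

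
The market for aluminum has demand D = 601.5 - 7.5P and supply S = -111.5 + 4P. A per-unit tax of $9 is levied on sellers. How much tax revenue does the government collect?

Pre-tax equilibrium: P* = 62, Q* = 136.5.
Tax on sellers shifts supply to S = -111.5 + 4(P − 9) = -147.5 + 4P.
601.5 - 7.5P = -147.5 + 4P gives buyer price Pb = 1498/23; sellers receive Ps = 1498/23 − 9 = 1291/23.
New quantity: Q = 601.5 − 7.5(1498/23) = 5199/46.
Revenue = 9 × 5199/46 = 46791/46.

Tax revenue = 46791/46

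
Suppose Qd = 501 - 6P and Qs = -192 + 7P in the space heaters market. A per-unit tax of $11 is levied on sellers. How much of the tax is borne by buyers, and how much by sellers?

Pre-tax equilibrium: P* = 693/13, Q* = 2355/13.
Tax on sellers shifts supply to Qs = -192 + 7(P − 11) = -269 + 7P.
501 - 6P = -269 + 7P gives buyer price Pb = 770/13; sellers receive Ps = 770/13 − 11 = 627/13.
New quantity: Q = 501 − 6(770/13) = 1893/13.
Buyer burden = 770/13 − 693/13 = 77/13; seller burden = 693/13 − 627/13 = 66/13.

Buyers bear 77/13, sellers bear 66/13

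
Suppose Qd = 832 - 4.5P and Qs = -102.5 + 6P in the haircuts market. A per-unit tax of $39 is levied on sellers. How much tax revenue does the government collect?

Pre-tax equilibrium: P* = 89, Q* = 431.5.
Tax on sellers shifts supply to Qs = -102.5 + 6(P − 39) = -336.5 + 6P.
832 - 4.5P = -336.5 + 6P gives buyer price Pb = 779/7; sellers receive Ps = 779/7 − 39 = 506/7.
New quantity: Q = 832 − 4.5(779/7) = 4637/14.
Revenue = 39 × 4637/14 = 180843/14.

Tax revenue = 180843/14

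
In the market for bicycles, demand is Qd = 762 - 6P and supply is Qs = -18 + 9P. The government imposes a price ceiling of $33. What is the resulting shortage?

Shortage = 285

Equilibrium price would be P* = 52, so the ceiling at 33 binds.
At P = 33: Qd = 762 − 6(33) = 564, Qs = -18 + 9(33) = 279.
Shortage = 564 − 279 = 285.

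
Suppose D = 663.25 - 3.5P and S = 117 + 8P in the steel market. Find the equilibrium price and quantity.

P* = 47.5, Q* = 497

Set D = S: 663.25 - 3.5P = 117 + 8P.
546.25 = 11.5P, so P* = 47.5.
Q* = 663.25 − 3.5(47.5) = 497.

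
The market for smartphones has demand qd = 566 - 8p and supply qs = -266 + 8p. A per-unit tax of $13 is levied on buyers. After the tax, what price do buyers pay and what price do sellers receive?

Buyers pay $58.5, sellers receive $45.5

Pre-tax equilibrium: p* = 52, q* = 150.
Tax on buyers shifts demand to qd = 566 − 8(p + 13) = 462 - 8p.
462 - 8p = -266 + 8p gives seller price ps = 45.5; buyers pay pb = 45.5 + 13 = 58.5.
New quantity: q = 566 − 8(58.5) = 98.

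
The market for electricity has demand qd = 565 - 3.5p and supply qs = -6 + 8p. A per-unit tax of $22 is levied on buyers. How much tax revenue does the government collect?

Tax revenue = 170852/23

Pre-tax equilibrium: p* = 1142/23, q* = 8998/23.
Tax on buyers shifts demand to qd = 565 − 3.5(p + 22) = 488 - 3.5p.
488 - 3.5p = -6 + 8p gives seller price ps = 988/23; buyers pay pb = 988/23 + 22 = 1494/23.
New quantity: q = 565 − 3.5(1494/23) = 7766/23.
Revenue = 22 × 7766/23 = 170852/23.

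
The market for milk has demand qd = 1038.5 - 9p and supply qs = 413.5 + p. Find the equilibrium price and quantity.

p* = 62.5, q* = 476

Set qd = qs: 1038.5 - 9p = 413.5 + p.
625 = 10p, so p* = 62.5.
q* = 1038.5 − 9(62.5) = 476.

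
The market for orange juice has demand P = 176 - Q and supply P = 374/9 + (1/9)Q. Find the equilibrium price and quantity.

Set the two price expressions equal: 176 - Q = 374/9 + (1/9)Q.
1210/9 = (10/9)Q, so Q* = 121.
P* = 176 − (1)(121) = 55.

P* = 55, Q* = 121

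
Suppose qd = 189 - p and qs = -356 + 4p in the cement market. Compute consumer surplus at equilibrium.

Consumer surplus = 3200

Equilibrium: 189 - p = -356 + 4p gives p* = 109, q* = 80.
Demand choke price (qd = 0): p = 189.
CS = ½(189 − 109)(80) = 3200.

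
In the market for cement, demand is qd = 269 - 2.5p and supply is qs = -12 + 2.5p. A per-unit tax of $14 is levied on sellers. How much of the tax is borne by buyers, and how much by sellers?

Pre-tax equilibrium: p* = 56.2, q* = 128.5.
Tax on sellers shifts supply to qs = -12 + 2.5(p − 14) = -47 + 2.5p.
269 - 2.5p = -47 + 2.5p gives buyer price pb = 63.2; sellers receive ps = 63.2 − 14 = 49.2.
New quantity: q = 269 − 2.5(63.2) = 111.
Buyer burden = 63.2 − 56.2 = 7; seller burden = 56.2 − 49.2 = 7.

Buyers bear $7, sellers bear $7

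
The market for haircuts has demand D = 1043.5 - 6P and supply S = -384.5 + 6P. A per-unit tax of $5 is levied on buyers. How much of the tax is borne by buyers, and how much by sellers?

Buyers bear $2.5, sellers bear $2.5

Pre-tax equilibrium: P* = 119, Q* = 329.5.
Tax on buyers shifts demand to D = 1043.5 − 6(P + 5) = 1013.5 - 6P.
1013.5 - 6P = -384.5 + 6P gives seller price Ps = 116.5; buyers pay Pb = 116.5 + 5 = 121.5.
New quantity: Q = 1043.5 − 6(121.5) = 314.5.
Buyer burden = 121.5 − 119 = 2.5; seller burden = 119 − 116.5 = 2.5.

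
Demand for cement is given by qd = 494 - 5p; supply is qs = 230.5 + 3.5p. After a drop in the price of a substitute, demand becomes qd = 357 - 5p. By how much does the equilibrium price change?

Original equilibrium: p* = 31, q* = 339.
New equilibrium: 357 - 5p = 230.5 + 3.5p, so 126.5 = 8.5p and p' = 253/17; q' = 357 − 5(253/17) = 4804/17.
Change in price: 253/17 − 31 = -274/17.

Δp = -274/17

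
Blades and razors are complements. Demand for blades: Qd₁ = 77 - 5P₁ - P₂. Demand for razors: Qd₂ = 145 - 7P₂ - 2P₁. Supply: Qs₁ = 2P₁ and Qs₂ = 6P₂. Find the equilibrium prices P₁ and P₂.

P₁ = 856/89, P₂ = 861/89

Market 1: 77 - 5P₁ - P₂ = 2P₁ → 7P₁ + P₂ = 77.
Market 2: 13P₂ + 2P₁ = 145.
Eliminating P₂: 13×(1) − 1×(2) gives 89P₁ = 856, so P₁ = 856/89.
Back-substitute into (2): P₂ = (145 − 2×856/89) / 13 = 861/89.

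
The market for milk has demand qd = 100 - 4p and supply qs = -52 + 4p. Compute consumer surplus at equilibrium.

Equilibrium: 100 - 4p = -52 + 4p gives p* = 19, q* = 24.
Demand choke price (qd = 0): p = 25.
CS = ½(25 − 19)(24) = 72.

Consumer surplus = 72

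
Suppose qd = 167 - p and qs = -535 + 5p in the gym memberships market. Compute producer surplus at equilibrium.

Producer surplus = 250

Equilibrium: 167 - p = -535 + 5p gives p* = 117, q* = 50.
Supply starts at p = 107 (where qs = 0).
PS = ½(117 − 107)(50) = 250.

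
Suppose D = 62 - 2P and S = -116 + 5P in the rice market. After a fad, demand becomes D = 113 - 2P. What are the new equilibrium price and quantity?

Original equilibrium: P* = 178/7, Q* = 78/7.
New equilibrium: 113 - 2P = -116 + 5P, so 229 = 7P and P' = 229/7; Q' = 113 − 2(229/7) = 333/7.

P' = 229/7, Q' = 333/7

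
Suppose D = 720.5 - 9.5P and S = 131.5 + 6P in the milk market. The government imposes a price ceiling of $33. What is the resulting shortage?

Shortage = 77.5

Equilibrium price would be P* = 38, so the ceiling at 33 binds.
At P = 33: D = 720.5 − 9.5(33) = 407, S = 131.5 + 6(33) = 329.5.
Shortage = 407 − 329.5 = 77.5.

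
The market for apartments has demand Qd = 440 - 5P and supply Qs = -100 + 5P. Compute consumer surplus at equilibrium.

Consumer surplus = 2890

Equilibrium: 440 - 5P = -100 + 5P gives P* = 54, Q* = 170.
Demand choke price (Qd = 0): P = 88.
CS = ½(88 − 54)(170) = 2890.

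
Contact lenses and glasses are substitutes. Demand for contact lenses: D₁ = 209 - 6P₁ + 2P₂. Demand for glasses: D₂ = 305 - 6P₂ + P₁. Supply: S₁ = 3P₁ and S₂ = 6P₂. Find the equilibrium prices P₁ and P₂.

P₁ = 1559/53, P₂ = 1477/53

Market 1: 209 - 6P₁ + 2P₂ = 3P₁ → 9P₁ - 2P₂ = 209.
Market 2: 12P₂ - P₁ = 305.
Eliminating P₂: 12×(1) + 2×(2) gives 106P₁ = 3118, so P₁ = 1559/53.
Back-substitute into (2): P₂ = (305 + 1×1559/53) / 12 = 1477/53.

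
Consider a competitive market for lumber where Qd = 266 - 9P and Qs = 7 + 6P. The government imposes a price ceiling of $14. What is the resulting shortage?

Shortage = 49

Equilibrium price would be P* = 259/15, so the ceiling at 14 binds.
At P = 14: Qd = 266 − 9(14) = 140, Qs = 7 + 6(14) = 91.
Shortage = 140 − 91 = 49.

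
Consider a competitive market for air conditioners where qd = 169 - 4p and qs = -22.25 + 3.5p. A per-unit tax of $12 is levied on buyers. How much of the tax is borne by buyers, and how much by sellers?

Buyers bear $5.6, sellers bear $6.4

Pre-tax equilibrium: p* = 25.5, q* = 67.
Tax on buyers shifts demand to qd = 169 − 4(p + 12) = 121 - 4p.
121 - 4p = -22.25 + 3.5p gives seller price ps = 19.1; buyers pay pb = 19.1 + 12 = 31.1.
New quantity: q = 169 − 4(31.1) = 44.6.
Buyer burden = 31.1 − 25.5 = 5.6; seller burden = 25.5 − 19.1 = 6.4.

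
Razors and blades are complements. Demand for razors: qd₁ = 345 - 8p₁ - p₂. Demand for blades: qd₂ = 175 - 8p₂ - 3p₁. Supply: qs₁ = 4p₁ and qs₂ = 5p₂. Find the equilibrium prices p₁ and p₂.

p₁ = 4310/153, p₂ = 355/51

Market 1: 345 - 8p₁ - p₂ = 4p₁ → 12p₁ + p₂ = 345.
Market 2: 13p₂ + 3p₁ = 175.
Eliminating p₂: 13×(1) − 1×(2) gives 153p₁ = 4310, so p₁ = 4310/153.
Back-substitute into (2): p₂ = (175 − 3×4310/153) / 13 = 355/51.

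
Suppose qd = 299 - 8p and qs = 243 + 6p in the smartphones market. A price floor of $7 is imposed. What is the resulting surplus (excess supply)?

Equilibrium price would be p* = 4, so the floor at 7 binds.
At p = 7: qd = 243, qs = 285.
Surplus = 285 − 243 = 42.

Surplus = 42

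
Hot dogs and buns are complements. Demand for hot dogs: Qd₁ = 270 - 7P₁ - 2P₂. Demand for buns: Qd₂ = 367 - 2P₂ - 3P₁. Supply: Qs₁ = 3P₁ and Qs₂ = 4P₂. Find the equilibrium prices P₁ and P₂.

P₁ = 443/27, P₂ = 1430/27

Market 1: 270 - 7P₁ - 2P₂ = 3P₁ → 10P₁ + 2P₂ = 270.
Market 2: 6P₂ + 3P₁ = 367.
Eliminating P₂: 6×(1) − 2×(2) gives 54P₁ = 886, so P₁ = 443/27.
Back-substitute into (2): P₂ = (367 − 3×443/27) / 6 = 1430/27.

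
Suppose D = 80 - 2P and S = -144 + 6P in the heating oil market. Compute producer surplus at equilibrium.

Equilibrium: 80 - 2P = -144 + 6P gives P* = 28, Q* = 24.
Supply starts at P = 24 (where S = 0).
PS = ½(28 − 24)(24) = 48.

Producer surplus = 48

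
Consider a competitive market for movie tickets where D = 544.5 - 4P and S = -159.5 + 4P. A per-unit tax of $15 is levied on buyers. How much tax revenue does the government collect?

Tax revenue = 2437.5

Pre-tax equilibrium: P* = 88, Q* = 192.5.
Tax on buyers shifts demand to D = 544.5 − 4(P + 15) = 484.5 - 4P.
484.5 - 4P = -159.5 + 4P gives seller price Ps = 80.5; buyers pay Pb = 80.5 + 15 = 95.5.
New quantity: Q = 544.5 − 4(95.5) = 162.5.
Revenue = 15 × 162.5 = 2437.5.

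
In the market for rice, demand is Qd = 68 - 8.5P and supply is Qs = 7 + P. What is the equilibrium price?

P* = 122/19

Set Qd = Qs: 68 - 8.5P = 7 + P.
61 = 9.5P, so P* = 122/19.
Q* = 68 − 8.5(122/19) = 255/19.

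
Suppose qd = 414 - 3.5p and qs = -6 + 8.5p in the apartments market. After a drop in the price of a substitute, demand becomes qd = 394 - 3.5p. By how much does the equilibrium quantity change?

Original equilibrium: p* = 35, q* = 291.5.
New equilibrium: 394 - 3.5p = -6 + 8.5p, so 400 = 12p and p' = 100/3; q' = 394 − 3.5(100/3) = 832/3.
Change in quantity: 832/3 − 291.5 = -85/6.

Δq = -85/6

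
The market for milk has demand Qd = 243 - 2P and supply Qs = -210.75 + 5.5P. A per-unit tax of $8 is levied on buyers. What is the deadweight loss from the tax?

Deadweight loss = 704/15

Pre-tax equilibrium: P* = 60.5, Q* = 122.
Tax on buyers shifts demand to Qd = 243 − 2(P + 8) = 227 - 2P.
227 - 2P = -210.75 + 5.5P gives seller price Ps = 1751/30; buyers pay Pb = 1751/30 + 8 = 1991/30.
New quantity: Q = 243 − 2(1991/30) = 1654/15.
DWL = ½ × 8 × (122 − 1654/15) = 704/15.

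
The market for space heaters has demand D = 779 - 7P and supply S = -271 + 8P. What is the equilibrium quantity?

Set D = S: 779 - 7P = -271 + 8P.
1050 = 15P, so P* = 70.
Q* = 779 − 7(70) = 289.

Q* = 289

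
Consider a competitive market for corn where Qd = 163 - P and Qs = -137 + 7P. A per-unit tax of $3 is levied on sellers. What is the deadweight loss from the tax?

Pre-tax equilibrium: P* = 37.5, Q* = 125.5.
Tax on sellers shifts supply to Qs = -137 + 7(P − 3) = -158 + 7P.
163 - P = -158 + 7P gives buyer price Pb = 40.125; sellers receive Ps = 40.125 − 3 = 37.125.
New quantity: Q = 163 − 1(40.125) = 122.875.
DWL = ½ × 3 × (125.5 − 122.875) = 3.9375.

Deadweight loss = 3.9375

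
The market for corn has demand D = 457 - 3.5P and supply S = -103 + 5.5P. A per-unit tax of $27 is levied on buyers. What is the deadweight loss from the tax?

Deadweight loss = 779.625

Pre-tax equilibrium: P* = 560/9, Q* = 2153/9.
Tax on buyers shifts demand to D = 457 − 3.5(P + 27) = 362.5 - 3.5P.
362.5 - 3.5P = -103 + 5.5P gives seller price Ps = 931/18; buyers pay Pb = 931/18 + 27 = 1417/18.
New quantity: Q = 457 − 3.5(1417/18) = 6533/36.
DWL = ½ × 27 × (2153/9 − 6533/36) = 779.625.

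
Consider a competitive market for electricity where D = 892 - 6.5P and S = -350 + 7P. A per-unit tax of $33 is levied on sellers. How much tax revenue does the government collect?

Tax revenue = 18095/3

Pre-tax equilibrium: P* = 92, Q* = 294.
Tax on sellers shifts supply to S = -350 + 7(P − 33) = -581 + 7P.
892 - 6.5P = -581 + 7P gives buyer price Pb = 982/9; sellers receive Ps = 982/9 − 33 = 685/9.
New quantity: Q = 892 − 6.5(982/9) = 1645/9.
Revenue = 33 × 1645/9 = 18095/3.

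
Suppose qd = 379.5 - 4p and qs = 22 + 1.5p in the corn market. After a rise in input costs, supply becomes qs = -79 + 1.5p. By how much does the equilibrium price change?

Δp = 202/11

Original equilibrium: p* = 65, q* = 119.5.
New equilibrium: 379.5 - 4p = -79 + 1.5p, so 458.5 = 5.5p and p' = 917/11; q' = 379.5 − 4(917/11) = 1013/22.
Change in price: 917/11 − 65 = 202/11.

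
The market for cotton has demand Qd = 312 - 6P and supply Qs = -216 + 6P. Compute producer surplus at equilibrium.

Producer surplus = 192

Equilibrium: 312 - 6P = -216 + 6P gives P* = 44, Q* = 48.
Supply starts at P = 36 (where Qs = 0).
PS = ½(44 − 36)(48) = 192.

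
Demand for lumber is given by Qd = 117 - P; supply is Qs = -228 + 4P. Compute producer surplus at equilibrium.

Equilibrium: 117 - P = -228 + 4P gives P* = 69, Q* = 48.
Supply starts at P = 57 (where Qs = 0).
PS = ½(69 − 57)(48) = 288.

Producer surplus = 288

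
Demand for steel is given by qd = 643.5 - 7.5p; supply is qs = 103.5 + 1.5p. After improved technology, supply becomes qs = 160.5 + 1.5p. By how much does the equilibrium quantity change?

Original equilibrium: p* = 60, q* = 193.5.
New equilibrium: 643.5 - 7.5p = 160.5 + 1.5p, so 483 = 9p and p' = 161/3; q' = 643.5 − 7.5(161/3) = 241.
Change in quantity: 241 − 193.5 = 47.5.

Δq = 47.5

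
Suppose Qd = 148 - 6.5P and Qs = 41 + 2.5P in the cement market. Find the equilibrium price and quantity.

Set Qd = Qs: 148 - 6.5P = 41 + 2.5P.
107 = 9P, so P* = 107/9.
Q* = 148 − 6.5(107/9) = 1273/18.

P* = 107/9, Q* = 1273/18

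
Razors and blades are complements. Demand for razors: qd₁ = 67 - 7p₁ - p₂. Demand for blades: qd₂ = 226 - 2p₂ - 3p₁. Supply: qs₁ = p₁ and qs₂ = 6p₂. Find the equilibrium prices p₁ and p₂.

Market 1: 67 - 7p₁ - p₂ = p₁ → 8p₁ + p₂ = 67.
Market 2: 8p₂ + 3p₁ = 226.
Eliminating p₂: 8×(1) − 1×(2) gives 61p₁ = 310, so p₁ = 310/61.
Back-substitute into (2): p₂ = (226 − 3×310/61) / 8 = 1607/61.

p₁ = 310/61, p₂ = 1607/61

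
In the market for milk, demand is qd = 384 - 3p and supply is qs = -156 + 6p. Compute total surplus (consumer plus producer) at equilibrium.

Total surplus = 10404

Equilibrium: 384 - 3p = -156 + 6p gives p* = 60, q* = 204.
Demand choke price: p = 128; supply starts at p = 26.
CS = ½(128 − 60)(204) = 6936; PS = ½(60 − 26)(204) = 3468.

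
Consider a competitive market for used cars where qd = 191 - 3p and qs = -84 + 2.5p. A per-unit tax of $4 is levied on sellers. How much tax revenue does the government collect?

Pre-tax equilibrium: p* = 50, q* = 41.
Tax on sellers shifts supply to qs = -84 + 2.5(p − 4) = -94 + 2.5p.
191 - 3p = -94 + 2.5p gives buyer price pb = 570/11; sellers receive ps = 570/11 − 4 = 526/11.
New quantity: q = 191 − 3(570/11) = 391/11.
Revenue = 4 × 391/11 = 1564/11.

Tax revenue = 1564/11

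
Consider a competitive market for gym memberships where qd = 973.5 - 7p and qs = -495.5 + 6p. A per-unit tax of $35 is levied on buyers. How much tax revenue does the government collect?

Tax revenue = 63175/26

Pre-tax equilibrium: p* = 113, q* = 182.5.
Tax on buyers shifts demand to qd = 973.5 − 7(p + 35) = 728.5 - 7p.
728.5 - 7p = -495.5 + 6p gives seller price ps = 1224/13; buyers pay pb = 1224/13 + 35 = 1679/13.
New quantity: q = 973.5 − 7(1679/13) = 1805/26.
Revenue = 35 × 1805/26 = 63175/26.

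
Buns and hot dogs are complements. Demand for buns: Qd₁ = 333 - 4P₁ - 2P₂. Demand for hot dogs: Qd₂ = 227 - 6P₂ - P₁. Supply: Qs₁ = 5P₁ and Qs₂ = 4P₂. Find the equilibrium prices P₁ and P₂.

Market 1: 333 - 4P₁ - 2P₂ = 5P₁ → 9P₁ + 2P₂ = 333.
Market 2: 10P₂ + P₁ = 227.
Eliminating P₂: 10×(1) − 2×(2) gives 88P₁ = 2876, so P₁ = 719/22.
Back-substitute into (2): P₂ = (227 − 1×719/22) / 10 = 855/44.

P₁ = 719/22, P₂ = 855/44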